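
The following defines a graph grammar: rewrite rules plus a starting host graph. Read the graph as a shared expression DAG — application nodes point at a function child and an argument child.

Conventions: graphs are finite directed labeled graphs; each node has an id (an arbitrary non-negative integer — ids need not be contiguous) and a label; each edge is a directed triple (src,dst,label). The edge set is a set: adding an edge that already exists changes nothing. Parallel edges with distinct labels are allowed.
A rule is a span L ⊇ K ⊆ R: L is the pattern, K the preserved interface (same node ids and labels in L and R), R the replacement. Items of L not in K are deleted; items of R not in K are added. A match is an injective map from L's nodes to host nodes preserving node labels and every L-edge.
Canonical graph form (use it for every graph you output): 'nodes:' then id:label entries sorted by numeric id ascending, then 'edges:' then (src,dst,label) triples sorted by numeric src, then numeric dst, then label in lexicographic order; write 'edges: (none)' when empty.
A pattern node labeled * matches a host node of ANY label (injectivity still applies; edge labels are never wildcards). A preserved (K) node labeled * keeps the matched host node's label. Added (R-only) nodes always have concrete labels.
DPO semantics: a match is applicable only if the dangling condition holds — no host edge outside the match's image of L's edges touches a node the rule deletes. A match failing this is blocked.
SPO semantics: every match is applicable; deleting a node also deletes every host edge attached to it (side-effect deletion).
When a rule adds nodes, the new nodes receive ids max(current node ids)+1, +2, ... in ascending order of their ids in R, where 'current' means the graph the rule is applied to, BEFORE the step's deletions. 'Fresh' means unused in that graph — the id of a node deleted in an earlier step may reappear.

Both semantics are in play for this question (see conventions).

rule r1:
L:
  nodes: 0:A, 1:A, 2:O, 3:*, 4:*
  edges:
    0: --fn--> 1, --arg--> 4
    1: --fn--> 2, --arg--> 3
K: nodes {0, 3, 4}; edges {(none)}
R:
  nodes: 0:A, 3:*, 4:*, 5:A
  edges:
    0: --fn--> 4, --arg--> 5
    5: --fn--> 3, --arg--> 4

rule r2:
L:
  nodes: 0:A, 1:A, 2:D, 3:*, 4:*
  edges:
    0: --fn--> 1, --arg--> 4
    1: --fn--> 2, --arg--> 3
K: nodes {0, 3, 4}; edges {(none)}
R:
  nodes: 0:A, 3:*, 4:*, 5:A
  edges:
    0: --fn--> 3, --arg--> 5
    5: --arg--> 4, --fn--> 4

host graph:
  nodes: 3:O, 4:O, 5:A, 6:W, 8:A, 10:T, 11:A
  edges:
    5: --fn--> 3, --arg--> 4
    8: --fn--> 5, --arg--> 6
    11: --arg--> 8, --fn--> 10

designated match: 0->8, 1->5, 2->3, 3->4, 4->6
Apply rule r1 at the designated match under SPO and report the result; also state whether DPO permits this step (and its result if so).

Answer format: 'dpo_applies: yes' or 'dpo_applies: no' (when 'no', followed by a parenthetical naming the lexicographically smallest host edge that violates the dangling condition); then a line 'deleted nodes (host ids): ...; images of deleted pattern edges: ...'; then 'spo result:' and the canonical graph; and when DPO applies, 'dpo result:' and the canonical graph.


dpo_applies: yes
deleted nodes (host ids): 3, 5; images of deleted pattern edges: (5,3,fn); (5,4,arg); (8,5,fn); (8,6,arg)
spo result:
nodes: 4:O, 6:W, 8:A, 10:T, 11:A, 12:A
edges: (8,6,fn); (8,12,arg); (11,8,arg); (11,10,fn); (12,4,fn); (12,6,arg)
dpo result:
nodes: 4:O, 6:W, 8:A, 10:T, 11:A, 12:A
edges: (8,6,fn); (8,12,arg); (11,8,arg); (11,10,fn); (12,4,fn); (12,6,arg)


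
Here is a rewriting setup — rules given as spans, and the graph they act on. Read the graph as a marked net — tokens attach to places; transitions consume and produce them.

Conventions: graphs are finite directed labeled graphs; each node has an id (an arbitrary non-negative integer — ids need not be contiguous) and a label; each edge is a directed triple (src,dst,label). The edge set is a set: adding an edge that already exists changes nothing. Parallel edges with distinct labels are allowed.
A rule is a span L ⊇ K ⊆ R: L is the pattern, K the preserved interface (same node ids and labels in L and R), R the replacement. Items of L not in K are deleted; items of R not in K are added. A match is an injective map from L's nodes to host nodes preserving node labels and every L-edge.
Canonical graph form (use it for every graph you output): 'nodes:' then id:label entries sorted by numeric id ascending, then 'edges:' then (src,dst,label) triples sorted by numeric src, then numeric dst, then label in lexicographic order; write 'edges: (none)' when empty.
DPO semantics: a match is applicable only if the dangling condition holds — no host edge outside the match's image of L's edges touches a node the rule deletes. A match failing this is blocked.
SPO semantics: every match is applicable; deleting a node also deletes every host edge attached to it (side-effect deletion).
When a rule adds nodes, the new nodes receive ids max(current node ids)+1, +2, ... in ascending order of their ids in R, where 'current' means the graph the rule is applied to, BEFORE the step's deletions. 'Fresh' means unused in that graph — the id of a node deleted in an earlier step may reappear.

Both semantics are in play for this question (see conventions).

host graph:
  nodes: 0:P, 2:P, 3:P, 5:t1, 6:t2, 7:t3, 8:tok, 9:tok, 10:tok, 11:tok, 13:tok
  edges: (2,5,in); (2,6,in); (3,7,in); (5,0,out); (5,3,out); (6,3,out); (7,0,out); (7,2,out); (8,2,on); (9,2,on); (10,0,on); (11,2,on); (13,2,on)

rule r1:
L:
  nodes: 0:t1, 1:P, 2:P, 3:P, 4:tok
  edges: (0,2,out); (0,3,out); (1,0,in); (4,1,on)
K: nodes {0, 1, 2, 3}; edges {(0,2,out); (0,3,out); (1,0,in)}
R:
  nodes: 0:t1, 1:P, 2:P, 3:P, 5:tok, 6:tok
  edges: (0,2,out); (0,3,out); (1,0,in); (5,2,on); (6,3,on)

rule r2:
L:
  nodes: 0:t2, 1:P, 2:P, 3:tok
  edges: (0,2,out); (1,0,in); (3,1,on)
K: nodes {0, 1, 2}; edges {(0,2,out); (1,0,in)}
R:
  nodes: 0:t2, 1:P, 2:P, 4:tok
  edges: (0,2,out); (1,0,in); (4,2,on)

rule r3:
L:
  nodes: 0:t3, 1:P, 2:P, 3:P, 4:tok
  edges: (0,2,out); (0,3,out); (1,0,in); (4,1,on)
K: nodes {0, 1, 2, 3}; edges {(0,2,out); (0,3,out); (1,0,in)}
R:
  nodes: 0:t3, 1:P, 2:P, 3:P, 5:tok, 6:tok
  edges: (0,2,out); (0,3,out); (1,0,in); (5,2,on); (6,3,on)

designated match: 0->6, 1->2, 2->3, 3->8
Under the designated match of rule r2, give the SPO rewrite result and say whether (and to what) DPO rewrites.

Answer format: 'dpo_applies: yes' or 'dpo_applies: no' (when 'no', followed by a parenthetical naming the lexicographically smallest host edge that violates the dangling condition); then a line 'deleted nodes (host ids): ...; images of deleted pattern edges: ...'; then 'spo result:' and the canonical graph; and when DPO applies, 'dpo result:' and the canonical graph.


dpo_applies: yes
deleted nodes (host ids): 8; images of deleted pattern edges: (8,2,on)
spo result:
nodes: 0:P, 2:P, 3:P, 5:t1, 6:t2, 7:t3, 9:tok, 10:tok, 11:tok, 13:tok, 14:tok
edges: (2,5,in); (2,6,in); (3,7,in); (5,0,out); (5,3,out); (6,3,out); (7,0,out); (7,2,out); (9,2,on); (10,0,on); (11,2,on); (13,2,on); (14,3,on)
dpo result:
nodes: 0:P, 2:P, 3:P, 5:t1, 6:t2, 7:t3, 9:tok, 10:tok, 11:tok, 13:tok, 14:tok
edges: (2,5,in); (2,6,in); (3,7,in); (5,0,out); (5,3,out); (6,3,out); (7,0,out); (7,2,out); (9,2,on); (10,0,on); (11,2,on); (13,2,on); (14,3,on)


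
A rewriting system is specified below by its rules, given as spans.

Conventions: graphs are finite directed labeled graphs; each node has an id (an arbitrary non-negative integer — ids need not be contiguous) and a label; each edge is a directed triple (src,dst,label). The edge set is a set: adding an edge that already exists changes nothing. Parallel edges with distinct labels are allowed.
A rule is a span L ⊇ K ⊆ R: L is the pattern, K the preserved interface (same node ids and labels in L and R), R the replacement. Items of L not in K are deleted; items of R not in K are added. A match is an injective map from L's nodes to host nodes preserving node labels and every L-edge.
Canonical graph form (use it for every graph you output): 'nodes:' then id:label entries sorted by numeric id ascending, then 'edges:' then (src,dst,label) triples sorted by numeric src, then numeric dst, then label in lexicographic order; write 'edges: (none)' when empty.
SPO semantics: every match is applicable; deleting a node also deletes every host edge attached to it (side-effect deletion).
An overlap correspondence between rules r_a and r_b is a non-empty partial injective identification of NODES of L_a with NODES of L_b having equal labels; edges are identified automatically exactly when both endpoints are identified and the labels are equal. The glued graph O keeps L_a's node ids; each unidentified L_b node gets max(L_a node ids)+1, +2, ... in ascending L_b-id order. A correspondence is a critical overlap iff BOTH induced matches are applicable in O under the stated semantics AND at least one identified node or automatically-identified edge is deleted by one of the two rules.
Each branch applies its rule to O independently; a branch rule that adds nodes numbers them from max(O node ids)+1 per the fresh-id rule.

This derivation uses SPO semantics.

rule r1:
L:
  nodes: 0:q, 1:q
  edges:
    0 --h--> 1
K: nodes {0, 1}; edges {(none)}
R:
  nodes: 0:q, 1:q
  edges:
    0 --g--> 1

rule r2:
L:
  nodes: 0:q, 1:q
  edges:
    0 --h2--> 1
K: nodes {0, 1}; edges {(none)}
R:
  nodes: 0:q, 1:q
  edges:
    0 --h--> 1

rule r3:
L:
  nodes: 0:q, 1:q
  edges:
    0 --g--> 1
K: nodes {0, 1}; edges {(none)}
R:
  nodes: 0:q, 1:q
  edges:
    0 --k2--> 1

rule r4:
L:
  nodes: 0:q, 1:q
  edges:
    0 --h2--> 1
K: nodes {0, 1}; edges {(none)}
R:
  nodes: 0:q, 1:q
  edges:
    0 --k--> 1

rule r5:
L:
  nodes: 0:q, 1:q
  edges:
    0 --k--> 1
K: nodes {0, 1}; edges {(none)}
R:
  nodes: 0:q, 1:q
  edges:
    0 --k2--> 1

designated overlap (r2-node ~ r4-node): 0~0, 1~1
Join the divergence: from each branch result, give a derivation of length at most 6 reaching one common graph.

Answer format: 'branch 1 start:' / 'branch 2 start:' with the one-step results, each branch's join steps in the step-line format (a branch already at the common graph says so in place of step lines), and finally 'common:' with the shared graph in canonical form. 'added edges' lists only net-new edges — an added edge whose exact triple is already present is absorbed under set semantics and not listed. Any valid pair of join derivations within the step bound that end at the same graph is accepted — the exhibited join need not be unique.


branch 1 start:
nodes: 0:q, 1:q
edges: (0,1,h)
branch 2 start:
nodes: 0:q, 1:q
edges: (0,1,k)
branch 1 step 1: rule r1; match: 0->0, 1->1; deleted nodes (none); deleted edges (0,1,h); added nodes (none); added edges (0,1,g); result: nodes: 0:q, 1:q edges: (0,1,g)
branch 1 step 2: rule r3; match: 0->0, 1->1; deleted nodes (none); deleted edges (0,1,g); added nodes (none); added edges (0,1,k2); result: nodes: 0:q, 1:q edges: (0,1,k2)
branch 2 step 1: rule r5; match: 0->0, 1->1; deleted nodes (none); deleted edges (0,1,k); added nodes (none); added edges (0,1,k2); result: nodes: 0:q, 1:q edges: (0,1,k2)
common:
nodes: 0:q, 1:q
edges: (0,1,k2)


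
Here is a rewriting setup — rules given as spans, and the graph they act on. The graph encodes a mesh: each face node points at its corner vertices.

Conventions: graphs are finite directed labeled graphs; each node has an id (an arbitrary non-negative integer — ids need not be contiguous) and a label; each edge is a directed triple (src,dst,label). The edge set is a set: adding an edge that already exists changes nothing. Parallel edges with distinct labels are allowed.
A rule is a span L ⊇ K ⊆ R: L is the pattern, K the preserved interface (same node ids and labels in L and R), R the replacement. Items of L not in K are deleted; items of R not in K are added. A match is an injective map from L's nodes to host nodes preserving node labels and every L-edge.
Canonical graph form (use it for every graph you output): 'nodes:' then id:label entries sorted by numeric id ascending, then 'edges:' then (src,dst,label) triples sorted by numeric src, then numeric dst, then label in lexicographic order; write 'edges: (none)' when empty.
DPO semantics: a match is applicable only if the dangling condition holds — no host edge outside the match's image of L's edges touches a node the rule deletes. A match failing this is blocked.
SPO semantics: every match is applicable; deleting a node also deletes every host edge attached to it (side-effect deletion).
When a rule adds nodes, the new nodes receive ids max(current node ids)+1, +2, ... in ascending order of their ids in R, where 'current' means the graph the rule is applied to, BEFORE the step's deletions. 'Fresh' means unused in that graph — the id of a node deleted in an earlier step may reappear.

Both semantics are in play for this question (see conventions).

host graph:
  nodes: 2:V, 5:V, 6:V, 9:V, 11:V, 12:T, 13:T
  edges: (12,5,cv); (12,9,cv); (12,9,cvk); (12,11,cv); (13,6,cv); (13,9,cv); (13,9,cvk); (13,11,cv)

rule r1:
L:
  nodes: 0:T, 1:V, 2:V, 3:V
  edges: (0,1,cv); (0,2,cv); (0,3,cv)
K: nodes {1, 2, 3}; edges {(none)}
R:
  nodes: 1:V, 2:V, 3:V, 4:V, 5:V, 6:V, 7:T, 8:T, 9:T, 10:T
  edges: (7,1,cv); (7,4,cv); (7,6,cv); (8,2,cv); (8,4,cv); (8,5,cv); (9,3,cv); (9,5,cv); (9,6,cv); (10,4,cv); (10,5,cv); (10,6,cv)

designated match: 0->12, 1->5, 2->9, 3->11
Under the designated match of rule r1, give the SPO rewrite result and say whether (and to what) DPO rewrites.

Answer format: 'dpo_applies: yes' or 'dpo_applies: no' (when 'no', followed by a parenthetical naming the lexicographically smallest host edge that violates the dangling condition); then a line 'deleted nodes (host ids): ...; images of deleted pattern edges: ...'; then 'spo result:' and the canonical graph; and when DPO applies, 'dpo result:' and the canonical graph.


dpo_applies: no
(the rule deletes node 12, which keeps host edge (12,9,cvk) outside the match image — the dangling condition fails, DPO blocks; SPO proceeds and side-deletes such edges)
deleted nodes (host ids): 12; images of deleted pattern edges: (12,5,cv); (12,9,cv); (12,11,cv)
spo result:
nodes: 2:V, 5:V, 6:V, 9:V, 11:V, 13:T, 14:V, 15:V, 16:V, 17:T, 18:T, 19:T, 20:T
edges: (13,6,cv); (13,9,cv); (13,9,cvk); (13,11,cv); (17,5,cv); (17,14,cv); (17,16,cv); (18,9,cv); (18,14,cv); (18,15,cv); (19,11,cv); (19,15,cv); (19,16,cv); (20,14,cv); (20,15,cv); (20,16,cv)


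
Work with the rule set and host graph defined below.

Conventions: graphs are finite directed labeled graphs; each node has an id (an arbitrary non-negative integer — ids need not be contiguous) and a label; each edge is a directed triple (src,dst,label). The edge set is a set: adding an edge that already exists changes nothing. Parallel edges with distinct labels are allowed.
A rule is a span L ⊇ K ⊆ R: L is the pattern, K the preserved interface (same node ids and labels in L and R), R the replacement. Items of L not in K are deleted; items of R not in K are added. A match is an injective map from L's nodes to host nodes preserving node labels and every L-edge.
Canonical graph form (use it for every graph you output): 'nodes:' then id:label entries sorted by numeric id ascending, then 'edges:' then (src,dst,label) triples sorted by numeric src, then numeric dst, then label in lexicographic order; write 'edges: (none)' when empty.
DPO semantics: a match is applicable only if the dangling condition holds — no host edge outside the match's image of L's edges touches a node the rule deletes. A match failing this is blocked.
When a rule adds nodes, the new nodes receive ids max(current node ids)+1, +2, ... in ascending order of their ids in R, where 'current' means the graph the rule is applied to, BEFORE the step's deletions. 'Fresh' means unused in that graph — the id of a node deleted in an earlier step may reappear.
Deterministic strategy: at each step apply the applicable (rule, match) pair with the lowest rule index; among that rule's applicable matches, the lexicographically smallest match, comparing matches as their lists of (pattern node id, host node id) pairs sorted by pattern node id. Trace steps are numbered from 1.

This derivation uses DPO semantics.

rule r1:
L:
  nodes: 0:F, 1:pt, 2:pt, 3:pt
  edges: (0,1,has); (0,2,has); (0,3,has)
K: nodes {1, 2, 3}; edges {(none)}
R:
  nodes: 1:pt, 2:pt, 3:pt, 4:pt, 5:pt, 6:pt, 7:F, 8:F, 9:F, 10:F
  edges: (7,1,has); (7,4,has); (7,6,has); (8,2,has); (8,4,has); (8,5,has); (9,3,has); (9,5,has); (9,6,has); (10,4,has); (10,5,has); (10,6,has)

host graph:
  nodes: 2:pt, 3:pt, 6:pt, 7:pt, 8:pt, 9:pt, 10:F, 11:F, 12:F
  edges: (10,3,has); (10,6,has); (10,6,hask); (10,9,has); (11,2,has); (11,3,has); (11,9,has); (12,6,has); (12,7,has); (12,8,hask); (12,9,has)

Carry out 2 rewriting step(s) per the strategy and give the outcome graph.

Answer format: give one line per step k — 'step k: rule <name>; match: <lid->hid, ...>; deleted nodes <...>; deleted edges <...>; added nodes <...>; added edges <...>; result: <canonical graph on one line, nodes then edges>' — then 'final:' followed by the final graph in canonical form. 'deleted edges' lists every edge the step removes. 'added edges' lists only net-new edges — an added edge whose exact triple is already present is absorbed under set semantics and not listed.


step 1: rule r1; match: 0->11, 1->2, 2->3, 3->9; deleted nodes 11; deleted edges (11,2,has); (11,3,has); (11,9,has); added nodes 13, 14, 15, 16, 17, 18, 19; added edges (16,2,has); (16,13,has); (16,15,has); (17,3,has); (17,13,has); (17,14,has); (18,9,has); (18,14,has); (18,15,has); (19,13,has); (19,14,has); (19,15,has); result: nodes: 2:pt, 3:pt, 6:pt, 7:pt, 8:pt, 9:pt, 10:F, 12:F, 13:pt, 14:pt, 15:pt, 16:F, 17:F, 18:F, 19:F edges: (10,3,has); (10,6,has); (10,6,hask); (10,9,has); (12,6,has); (12,7,has); (12,8,hask); (12,9,has); (16,2,has); (16,13,has); (16,15,has); (17,3,has); (17,13,has); (17,14,has); (18,9,has); (18,14,has); (18,15,has); (19,13,has); (19,14,has); (19,15,has)
step 2: rule r1; match: 0->16, 1->2, 2->13, 3->15; deleted nodes 16; deleted edges (16,2,has); (16,13,has); (16,15,has); added nodes 20, 21, 22, 23, 24, 25, 26; added edges (23,2,has); (23,20,has); (23,22,has); (24,13,has); (24,20,has); (24,21,has); (25,15,has); (25,21,has); (25,22,has); (26,20,has); (26,21,has); (26,22,has); result: nodes: 2:pt, 3:pt, 6:pt, 7:pt, 8:pt, 9:pt, 10:F, 12:F, 13:pt, 14:pt, 15:pt, 17:F, 18:F, 19:F, 20:pt, 21:pt, 22:pt, 23:F, 24:F, 25:F, 26:F edges: (10,3,has); (10,6,has); (10,6,hask); (10,9,has); (12,6,has); (12,7,has); (12,8,hask); (12,9,has); (17,3,has); (17,13,has); (17,14,has); (18,9,has); (18,14,has); (18,15,has); (19,13,has); (19,14,has); (19,15,has); (23,2,has); (23,20,has); (23,22,has); (24,13,has); (24,20,has); (24,21,has); (25,15,has); (25,21,has); (25,22,has); (26,20,has); (26,21,has); (26,22,has)
final:
nodes: 2:pt, 3:pt, 6:pt, 7:pt, 8:pt, 9:pt, 10:F, 12:F, 13:pt, 14:pt, 15:pt, 17:F, 18:F, 19:F, 20:pt, 21:pt, 22:pt, 23:F, 24:F, 25:F, 26:F
edges: (10,3,has); (10,6,has); (10,6,hask); (10,9,has); (12,6,has); (12,7,has); (12,8,hask); (12,9,has); (17,3,has); (17,13,has); (17,14,has); (18,9,has); (18,14,has); (18,15,has); (19,13,has); (19,14,has); (19,15,has); (23,2,has); (23,20,has); (23,22,has); (24,13,has); (24,20,has); (24,21,has); (25,15,has); (25,21,has); (25,22,has); (26,20,has); (26,21,has); (26,22,has)


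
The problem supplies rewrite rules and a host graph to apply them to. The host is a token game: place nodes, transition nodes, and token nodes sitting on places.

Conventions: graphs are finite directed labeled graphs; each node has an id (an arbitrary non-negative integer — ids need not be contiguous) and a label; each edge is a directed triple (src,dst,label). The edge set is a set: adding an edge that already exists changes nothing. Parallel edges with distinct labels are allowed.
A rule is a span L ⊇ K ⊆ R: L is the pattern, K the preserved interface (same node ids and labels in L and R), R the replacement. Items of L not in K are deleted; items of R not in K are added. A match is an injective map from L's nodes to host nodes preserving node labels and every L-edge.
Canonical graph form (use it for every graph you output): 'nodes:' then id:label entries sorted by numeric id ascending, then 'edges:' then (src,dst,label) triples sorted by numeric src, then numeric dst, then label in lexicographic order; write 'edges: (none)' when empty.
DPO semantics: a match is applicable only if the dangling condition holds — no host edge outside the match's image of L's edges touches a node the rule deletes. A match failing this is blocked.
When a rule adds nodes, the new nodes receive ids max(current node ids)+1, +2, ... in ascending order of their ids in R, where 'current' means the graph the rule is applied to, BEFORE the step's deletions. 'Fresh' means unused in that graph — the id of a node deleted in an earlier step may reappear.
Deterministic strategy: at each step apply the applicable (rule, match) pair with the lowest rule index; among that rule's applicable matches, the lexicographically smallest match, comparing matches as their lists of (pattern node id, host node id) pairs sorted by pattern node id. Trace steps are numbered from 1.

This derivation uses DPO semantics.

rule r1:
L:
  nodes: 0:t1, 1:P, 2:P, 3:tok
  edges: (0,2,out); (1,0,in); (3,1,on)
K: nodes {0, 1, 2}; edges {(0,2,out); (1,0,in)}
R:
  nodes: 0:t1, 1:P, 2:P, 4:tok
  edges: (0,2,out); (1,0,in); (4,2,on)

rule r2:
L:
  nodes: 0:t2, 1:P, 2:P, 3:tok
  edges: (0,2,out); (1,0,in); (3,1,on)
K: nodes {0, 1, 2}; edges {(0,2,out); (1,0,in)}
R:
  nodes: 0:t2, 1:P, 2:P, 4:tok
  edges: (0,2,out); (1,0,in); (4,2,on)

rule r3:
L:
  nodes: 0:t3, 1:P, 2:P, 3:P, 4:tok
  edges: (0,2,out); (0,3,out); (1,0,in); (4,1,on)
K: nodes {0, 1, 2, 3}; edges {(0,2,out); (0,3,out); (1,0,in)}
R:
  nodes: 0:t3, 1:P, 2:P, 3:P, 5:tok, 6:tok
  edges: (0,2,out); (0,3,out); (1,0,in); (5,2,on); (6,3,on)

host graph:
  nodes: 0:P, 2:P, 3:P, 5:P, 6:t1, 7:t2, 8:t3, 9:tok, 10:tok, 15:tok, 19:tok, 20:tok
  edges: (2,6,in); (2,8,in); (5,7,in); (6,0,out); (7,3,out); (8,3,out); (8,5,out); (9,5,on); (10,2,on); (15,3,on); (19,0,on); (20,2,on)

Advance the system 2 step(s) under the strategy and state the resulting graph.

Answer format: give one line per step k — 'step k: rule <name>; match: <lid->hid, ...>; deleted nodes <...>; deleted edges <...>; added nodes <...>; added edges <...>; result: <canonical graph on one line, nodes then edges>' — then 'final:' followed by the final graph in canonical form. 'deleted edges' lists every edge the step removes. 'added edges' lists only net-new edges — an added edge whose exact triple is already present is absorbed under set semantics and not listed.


step 1: rule r1; match: 0->6, 1->2, 2->0, 3->10; deleted nodes 10; deleted edges (10,2,on); added nodes 21; added edges (21,0,on); result: nodes: 0:P, 2:P, 3:P, 5:P, 6:t1, 7:t2, 8:t3, 9:tok, 15:tok, 19:tok, 20:tok, 21:tok edges: (2,6,in); (2,8,in); (5,7,in); (6,0,out); (7,3,out); (8,3,out); (8,5,out); (9,5,on); (15,3,on); (19,0,on); (20,2,on); (21,0,on)
step 2: rule r1; match: 0->6, 1->2, 2->0, 3->20; deleted nodes 20; deleted edges (20,2,on); added nodes 22; added edges (22,0,on); result: nodes: 0:P, 2:P, 3:P, 5:P, 6:t1, 7:t2, 8:t3, 9:tok, 15:tok, 19:tok, 21:tok, 22:tok edges: (2,6,in); (2,8,in); (5,7,in); (6,0,out); (7,3,out); (8,3,out); (8,5,out); (9,5,on); (15,3,on); (19,0,on); (21,0,on); (22,0,on)
final:
nodes: 0:P, 2:P, 3:P, 5:P, 6:t1, 7:t2, 8:t3, 9:tok, 15:tok, 19:tok, 21:tok, 22:tok
edges: (2,6,in); (2,8,in); (5,7,in); (6,0,out); (7,3,out); (8,3,out); (8,5,out); (9,5,on); (15,3,on); (19,0,on); (21,0,on); (22,0,on)


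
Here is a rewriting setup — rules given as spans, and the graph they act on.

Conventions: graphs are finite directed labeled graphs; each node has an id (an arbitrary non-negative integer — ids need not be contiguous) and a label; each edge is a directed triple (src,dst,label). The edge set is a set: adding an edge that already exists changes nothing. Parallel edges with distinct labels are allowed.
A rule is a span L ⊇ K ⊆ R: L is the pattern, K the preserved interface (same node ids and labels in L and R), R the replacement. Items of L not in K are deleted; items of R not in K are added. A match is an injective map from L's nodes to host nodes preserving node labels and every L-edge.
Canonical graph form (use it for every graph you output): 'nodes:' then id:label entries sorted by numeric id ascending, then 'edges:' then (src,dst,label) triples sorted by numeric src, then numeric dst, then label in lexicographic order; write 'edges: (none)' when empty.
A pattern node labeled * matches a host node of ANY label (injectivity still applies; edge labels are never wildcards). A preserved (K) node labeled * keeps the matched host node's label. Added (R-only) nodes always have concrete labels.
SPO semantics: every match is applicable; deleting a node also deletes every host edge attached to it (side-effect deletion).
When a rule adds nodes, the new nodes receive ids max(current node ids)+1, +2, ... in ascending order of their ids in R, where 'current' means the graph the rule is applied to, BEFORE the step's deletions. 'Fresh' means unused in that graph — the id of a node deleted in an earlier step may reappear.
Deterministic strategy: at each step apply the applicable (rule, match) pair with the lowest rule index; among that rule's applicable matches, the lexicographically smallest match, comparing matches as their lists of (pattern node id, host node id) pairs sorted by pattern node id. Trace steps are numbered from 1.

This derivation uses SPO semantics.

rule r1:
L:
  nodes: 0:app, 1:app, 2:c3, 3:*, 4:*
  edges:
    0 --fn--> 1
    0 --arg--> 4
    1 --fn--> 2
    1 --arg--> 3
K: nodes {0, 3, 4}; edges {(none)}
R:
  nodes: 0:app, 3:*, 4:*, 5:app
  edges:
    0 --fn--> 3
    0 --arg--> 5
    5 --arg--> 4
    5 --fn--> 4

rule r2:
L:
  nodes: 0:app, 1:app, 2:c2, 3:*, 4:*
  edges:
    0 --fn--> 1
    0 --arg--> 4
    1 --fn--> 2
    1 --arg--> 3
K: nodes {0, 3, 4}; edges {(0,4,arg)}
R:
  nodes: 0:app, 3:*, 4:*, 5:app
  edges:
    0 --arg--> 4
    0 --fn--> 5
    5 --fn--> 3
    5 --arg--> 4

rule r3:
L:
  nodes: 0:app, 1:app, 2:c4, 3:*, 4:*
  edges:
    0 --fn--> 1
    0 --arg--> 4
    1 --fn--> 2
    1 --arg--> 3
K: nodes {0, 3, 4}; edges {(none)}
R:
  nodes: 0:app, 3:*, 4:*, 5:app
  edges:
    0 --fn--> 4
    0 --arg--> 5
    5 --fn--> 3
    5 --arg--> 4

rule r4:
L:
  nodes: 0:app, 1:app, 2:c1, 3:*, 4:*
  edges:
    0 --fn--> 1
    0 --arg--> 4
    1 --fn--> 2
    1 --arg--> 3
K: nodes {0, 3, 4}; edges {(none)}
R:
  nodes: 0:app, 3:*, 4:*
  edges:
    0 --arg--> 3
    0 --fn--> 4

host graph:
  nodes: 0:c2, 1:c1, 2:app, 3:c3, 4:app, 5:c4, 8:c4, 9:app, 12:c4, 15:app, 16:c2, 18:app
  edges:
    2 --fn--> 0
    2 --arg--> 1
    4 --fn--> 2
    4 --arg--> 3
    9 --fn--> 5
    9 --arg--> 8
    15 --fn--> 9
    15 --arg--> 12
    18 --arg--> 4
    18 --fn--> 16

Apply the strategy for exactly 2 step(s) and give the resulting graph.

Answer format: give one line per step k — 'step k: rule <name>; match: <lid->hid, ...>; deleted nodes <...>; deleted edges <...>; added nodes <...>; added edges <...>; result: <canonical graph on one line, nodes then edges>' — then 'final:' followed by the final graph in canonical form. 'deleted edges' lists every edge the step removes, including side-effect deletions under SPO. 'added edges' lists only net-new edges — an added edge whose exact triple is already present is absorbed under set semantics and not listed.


step 1: rule r2; match: 0->4, 1->2, 2->0, 3->1, 4->3; deleted nodes 0, 2; deleted edges (2,0,fn); (2,1,arg); (4,2,fn); added nodes 19; added edges (4,19,fn); (19,1,fn); (19,3,arg); result: nodes: 1:c1, 3:c3, 4:app, 5:c4, 8:c4, 9:app, 12:c4, 15:app, 16:c2, 18:app, 19:app edges: (4,3,arg); (4,19,fn); (9,5,fn); (9,8,arg); (15,9,fn); (15,12,arg); (18,4,arg); (18,16,fn); (19,1,fn); (19,3,arg)
step 2: rule r3; match: 0->15, 1->9, 2->5, 3->8, 4->12; deleted nodes 5, 9; deleted edges (9,5,fn); (9,8,arg); (15,9,fn); (15,12,arg); added nodes 20; added edges (15,12,fn); (15,20,arg); (20,8,fn); (20,12,arg); result: nodes: 1:c1, 3:c3, 4:app, 8:c4, 12:c4, 15:app, 16:c2, 18:app, 19:app, 20:app edges: (4,3,arg); (4,19,fn); (15,12,fn); (15,20,arg); (18,4,arg); (18,16,fn); (19,1,fn); (19,3,arg); (20,8,fn); (20,12,arg)
final:
nodes: 1:c1, 3:c3, 4:app, 8:c4, 12:c4, 15:app, 16:c2, 18:app, 19:app, 20:app
edges: (4,3,arg); (4,19,fn); (15,12,fn); (15,20,arg); (18,4,arg); (18,16,fn); (19,1,fn); (19,3,arg); (20,8,fn); (20,12,arg)


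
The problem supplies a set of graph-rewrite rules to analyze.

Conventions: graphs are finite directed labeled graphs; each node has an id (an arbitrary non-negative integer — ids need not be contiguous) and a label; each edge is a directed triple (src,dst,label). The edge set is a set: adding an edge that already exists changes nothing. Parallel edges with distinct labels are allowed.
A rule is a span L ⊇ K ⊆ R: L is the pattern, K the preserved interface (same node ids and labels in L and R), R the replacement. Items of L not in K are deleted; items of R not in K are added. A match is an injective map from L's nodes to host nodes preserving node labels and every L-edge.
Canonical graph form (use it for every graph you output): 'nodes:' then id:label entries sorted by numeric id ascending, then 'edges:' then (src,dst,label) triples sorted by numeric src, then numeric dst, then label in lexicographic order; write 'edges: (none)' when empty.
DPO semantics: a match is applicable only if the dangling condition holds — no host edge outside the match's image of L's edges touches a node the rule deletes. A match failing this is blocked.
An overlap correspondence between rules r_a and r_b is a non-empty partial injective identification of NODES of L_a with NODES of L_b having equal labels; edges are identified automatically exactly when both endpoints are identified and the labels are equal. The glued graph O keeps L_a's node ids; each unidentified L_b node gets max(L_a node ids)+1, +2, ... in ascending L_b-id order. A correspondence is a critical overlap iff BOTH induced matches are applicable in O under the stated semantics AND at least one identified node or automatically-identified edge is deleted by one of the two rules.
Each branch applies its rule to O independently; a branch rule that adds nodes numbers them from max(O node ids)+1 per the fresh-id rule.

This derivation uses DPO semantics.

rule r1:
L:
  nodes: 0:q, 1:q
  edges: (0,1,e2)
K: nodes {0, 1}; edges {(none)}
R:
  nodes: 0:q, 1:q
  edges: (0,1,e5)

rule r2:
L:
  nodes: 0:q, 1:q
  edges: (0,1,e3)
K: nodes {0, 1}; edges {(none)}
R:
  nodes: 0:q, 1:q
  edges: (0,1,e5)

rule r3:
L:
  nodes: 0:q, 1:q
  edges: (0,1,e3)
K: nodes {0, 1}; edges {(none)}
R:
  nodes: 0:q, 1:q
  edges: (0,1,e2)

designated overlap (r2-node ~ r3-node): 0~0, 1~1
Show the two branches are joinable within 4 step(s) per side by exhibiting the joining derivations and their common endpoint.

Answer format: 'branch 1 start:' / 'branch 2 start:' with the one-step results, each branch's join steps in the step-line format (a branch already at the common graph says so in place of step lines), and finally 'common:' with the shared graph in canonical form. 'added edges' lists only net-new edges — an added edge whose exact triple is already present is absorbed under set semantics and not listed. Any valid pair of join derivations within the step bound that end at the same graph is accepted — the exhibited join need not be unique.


branch 1 start:
nodes: 0:q, 1:q
edges: (0,1,e5)
branch 2 start:
nodes: 0:q, 1:q
edges: (0,1,e2)
branch 1: already at the common graph (0 steps)
branch 2 step 1: rule r1; match: 0->0, 1->1; deleted nodes (none); deleted edges (0,1,e2); added nodes (none); added edges (0,1,e5); result: nodes: 0:q, 1:q edges: (0,1,e5)
common:
nodes: 0:q, 1:q
edges: (0,1,e5)


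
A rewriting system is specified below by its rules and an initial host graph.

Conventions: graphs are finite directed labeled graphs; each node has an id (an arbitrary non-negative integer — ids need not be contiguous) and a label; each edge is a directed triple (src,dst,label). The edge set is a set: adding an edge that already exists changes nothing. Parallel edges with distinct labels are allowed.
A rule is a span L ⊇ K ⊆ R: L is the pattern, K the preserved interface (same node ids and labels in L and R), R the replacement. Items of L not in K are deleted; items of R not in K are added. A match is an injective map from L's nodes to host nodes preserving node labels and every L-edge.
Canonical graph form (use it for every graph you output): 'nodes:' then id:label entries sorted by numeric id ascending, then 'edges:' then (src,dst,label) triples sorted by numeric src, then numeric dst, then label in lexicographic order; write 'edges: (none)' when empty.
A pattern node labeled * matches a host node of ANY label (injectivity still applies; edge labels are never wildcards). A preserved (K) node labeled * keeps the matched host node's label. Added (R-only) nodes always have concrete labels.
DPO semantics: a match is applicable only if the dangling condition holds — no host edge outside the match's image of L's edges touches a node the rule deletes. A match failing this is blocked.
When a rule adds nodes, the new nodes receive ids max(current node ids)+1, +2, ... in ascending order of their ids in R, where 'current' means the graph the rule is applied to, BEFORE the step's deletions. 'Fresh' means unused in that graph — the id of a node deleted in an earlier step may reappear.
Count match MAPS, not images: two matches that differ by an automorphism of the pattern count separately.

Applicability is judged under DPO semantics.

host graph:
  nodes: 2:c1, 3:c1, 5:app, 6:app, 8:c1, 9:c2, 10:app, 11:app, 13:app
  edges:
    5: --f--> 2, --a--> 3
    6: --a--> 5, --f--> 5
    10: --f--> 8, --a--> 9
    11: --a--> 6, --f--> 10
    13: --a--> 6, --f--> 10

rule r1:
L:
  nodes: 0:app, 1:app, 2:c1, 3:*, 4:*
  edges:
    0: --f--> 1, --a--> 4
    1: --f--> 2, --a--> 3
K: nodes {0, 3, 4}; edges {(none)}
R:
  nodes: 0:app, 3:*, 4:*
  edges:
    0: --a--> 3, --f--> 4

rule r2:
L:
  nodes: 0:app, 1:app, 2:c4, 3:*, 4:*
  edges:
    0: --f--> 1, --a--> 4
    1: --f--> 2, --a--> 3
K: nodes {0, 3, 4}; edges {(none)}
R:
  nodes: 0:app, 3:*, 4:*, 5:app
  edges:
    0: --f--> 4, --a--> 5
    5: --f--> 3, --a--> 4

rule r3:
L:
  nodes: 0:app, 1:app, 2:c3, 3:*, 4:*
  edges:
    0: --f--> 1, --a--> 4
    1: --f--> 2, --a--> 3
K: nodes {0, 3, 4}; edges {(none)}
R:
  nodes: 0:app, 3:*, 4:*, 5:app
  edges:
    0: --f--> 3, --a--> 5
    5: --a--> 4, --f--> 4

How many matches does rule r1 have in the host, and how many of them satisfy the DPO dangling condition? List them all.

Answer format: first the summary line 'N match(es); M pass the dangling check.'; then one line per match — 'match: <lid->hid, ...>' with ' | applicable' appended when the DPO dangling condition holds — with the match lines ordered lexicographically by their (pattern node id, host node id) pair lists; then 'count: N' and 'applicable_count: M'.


2 match(es); 0 pass the dangling check.
match: 0->11, 1->10, 2->8, 3->9, 4->6
match: 0->13, 1->10, 2->8, 3->9, 4->6
count: 2
applicable_count: 0


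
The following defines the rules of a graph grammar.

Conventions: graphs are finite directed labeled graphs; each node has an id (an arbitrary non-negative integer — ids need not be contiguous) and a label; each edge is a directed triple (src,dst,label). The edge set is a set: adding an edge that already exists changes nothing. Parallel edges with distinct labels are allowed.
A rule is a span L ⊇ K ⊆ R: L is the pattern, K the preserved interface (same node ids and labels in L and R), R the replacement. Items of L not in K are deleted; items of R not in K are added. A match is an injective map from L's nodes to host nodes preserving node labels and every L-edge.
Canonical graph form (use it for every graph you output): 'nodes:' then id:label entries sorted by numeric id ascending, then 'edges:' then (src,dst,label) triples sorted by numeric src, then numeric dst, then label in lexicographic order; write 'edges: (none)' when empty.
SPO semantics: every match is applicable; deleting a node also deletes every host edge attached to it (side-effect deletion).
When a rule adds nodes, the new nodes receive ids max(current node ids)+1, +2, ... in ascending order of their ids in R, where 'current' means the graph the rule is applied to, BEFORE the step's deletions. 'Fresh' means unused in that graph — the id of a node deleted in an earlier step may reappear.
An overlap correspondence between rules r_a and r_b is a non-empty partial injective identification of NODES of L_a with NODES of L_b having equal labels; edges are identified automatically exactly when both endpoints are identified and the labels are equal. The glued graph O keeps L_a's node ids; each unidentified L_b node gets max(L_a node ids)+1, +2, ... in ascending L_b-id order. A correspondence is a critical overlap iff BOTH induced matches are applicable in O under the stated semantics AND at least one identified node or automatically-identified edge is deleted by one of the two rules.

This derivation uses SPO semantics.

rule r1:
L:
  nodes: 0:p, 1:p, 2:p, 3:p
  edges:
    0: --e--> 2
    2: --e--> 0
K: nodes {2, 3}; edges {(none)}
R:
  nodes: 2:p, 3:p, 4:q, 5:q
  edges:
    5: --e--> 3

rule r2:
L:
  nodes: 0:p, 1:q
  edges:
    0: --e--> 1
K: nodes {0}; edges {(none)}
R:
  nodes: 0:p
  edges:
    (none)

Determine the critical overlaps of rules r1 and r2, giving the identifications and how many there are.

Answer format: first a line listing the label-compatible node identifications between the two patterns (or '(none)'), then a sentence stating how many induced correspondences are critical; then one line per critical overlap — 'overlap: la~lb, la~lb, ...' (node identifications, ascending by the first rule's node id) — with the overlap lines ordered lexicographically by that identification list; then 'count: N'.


label-compatible node identifications between L(r1) and L(r2): 0~0, 1~0, 2~0, 3~0
2 of the induced correspondences are critical overlaps of r1 and r2.
overlap: 0~0
overlap: 1~0
count: 2


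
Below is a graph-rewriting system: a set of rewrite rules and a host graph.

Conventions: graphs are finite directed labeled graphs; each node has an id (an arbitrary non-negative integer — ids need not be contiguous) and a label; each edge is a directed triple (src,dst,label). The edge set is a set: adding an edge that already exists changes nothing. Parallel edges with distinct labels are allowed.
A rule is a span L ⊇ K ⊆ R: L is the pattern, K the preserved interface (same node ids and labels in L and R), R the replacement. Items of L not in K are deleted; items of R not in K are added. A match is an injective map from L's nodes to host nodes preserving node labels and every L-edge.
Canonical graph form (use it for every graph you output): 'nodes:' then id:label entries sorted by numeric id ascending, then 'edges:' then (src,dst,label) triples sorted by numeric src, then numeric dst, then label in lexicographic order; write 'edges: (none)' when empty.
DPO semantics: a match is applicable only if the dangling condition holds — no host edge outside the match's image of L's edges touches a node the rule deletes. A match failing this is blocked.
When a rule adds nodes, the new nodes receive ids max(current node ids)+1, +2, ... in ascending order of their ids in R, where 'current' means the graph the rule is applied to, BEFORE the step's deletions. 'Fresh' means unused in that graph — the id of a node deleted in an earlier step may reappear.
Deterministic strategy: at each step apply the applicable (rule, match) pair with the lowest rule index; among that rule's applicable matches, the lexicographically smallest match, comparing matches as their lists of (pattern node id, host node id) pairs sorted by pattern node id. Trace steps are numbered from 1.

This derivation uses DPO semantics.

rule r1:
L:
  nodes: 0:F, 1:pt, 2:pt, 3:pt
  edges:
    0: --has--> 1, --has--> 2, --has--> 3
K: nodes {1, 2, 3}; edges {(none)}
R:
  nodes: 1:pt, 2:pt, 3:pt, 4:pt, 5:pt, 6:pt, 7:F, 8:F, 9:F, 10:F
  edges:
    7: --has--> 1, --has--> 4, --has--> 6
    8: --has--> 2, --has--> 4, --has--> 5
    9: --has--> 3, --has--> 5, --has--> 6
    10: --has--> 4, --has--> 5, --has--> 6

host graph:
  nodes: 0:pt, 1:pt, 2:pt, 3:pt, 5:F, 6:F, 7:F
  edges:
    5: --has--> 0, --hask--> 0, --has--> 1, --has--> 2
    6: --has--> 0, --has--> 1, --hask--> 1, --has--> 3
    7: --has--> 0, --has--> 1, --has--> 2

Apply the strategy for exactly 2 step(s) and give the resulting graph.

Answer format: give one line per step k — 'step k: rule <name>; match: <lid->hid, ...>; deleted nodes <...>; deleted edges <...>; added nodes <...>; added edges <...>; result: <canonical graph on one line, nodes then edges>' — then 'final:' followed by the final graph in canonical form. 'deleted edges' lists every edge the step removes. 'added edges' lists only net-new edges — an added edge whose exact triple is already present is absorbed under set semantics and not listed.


step 1: rule r1; match: 0->7, 1->0, 2->1, 3->2; deleted nodes 7; deleted edges (7,0,has); (7,1,has); (7,2,has); added nodes 8, 9, 10, 11, 12, 13, 14; added edges (11,0,has); (11,8,has); (11,10,has); (12,1,has); (12,8,has); (12,9,has); (13,2,has); (13,9,has); (13,10,has); (14,8,has); (14,9,has); (14,10,has); result: nodes: 0:pt, 1:pt, 2:pt, 3:pt, 5:F, 6:F, 8:pt, 9:pt, 10:pt, 11:F, 12:F, 13:F, 14:F edges: (5,0,has); (5,0,hask); (5,1,has); (5,2,has); (6,0,has); (6,1,has); (6,1,hask); (6,3,has); (11,0,has); (11,8,has); (11,10,has); (12,1,has); (12,8,has); (12,9,has); (13,2,has); (13,9,has); (13,10,has); (14,8,has); (14,9,has); (14,10,has)
step 2: rule r1; match: 0->11, 1->0, 2->8, 3->10; deleted nodes 11; deleted edges (11,0,has); (11,8,has); (11,10,has); added nodes 15, 16, 17, 18, 19, 20, 21; added edges (18,0,has); (18,15,has); (18,17,has); (19,8,has); (19,15,has); (19,16,has); (20,10,has); (20,16,has); (20,17,has); (21,15,has); (21,16,has); (21,17,has); result: nodes: 0:pt, 1:pt, 2:pt, 3:pt, 5:F, 6:F, 8:pt, 9:pt, 10:pt, 12:F, 13:F, 14:F, 15:pt, 16:pt, 17:pt, 18:F, 19:F, 20:F, 21:F edges: (5,0,has); (5,0,hask); (5,1,has); (5,2,has); (6,0,has); (6,1,has); (6,1,hask); (6,3,has); (12,1,has); (12,8,has); (12,9,has); (13,2,has); (13,9,has); (13,10,has); (14,8,has); (14,9,has); (14,10,has); (18,0,has); (18,15,has); (18,17,has); (19,8,has); (19,15,has); (19,16,has); (20,10,has); (20,16,has); (20,17,has); (21,15,has); (21,16,has); (21,17,has)
final:
nodes: 0:pt, 1:pt, 2:pt, 3:pt, 5:F, 6:F, 8:pt, 9:pt, 10:pt, 12:F, 13:F, 14:F, 15:pt, 16:pt, 17:pt, 18:F, 19:F, 20:F, 21:F
edges: (5,0,has); (5,0,hask); (5,1,has); (5,2,has); (6,0,has); (6,1,has); (6,1,hask); (6,3,has); (12,1,has); (12,8,has); (12,9,has); (13,2,has); (13,9,has); (13,10,has); (14,8,has); (14,9,has); (14,10,has); (18,0,has); (18,15,has); (18,17,has); (19,8,has); (19,15,has); (19,16,has); (20,10,has); (20,16,has); (20,17,has); (21,15,has); (21,16,has); (21,17,has)
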